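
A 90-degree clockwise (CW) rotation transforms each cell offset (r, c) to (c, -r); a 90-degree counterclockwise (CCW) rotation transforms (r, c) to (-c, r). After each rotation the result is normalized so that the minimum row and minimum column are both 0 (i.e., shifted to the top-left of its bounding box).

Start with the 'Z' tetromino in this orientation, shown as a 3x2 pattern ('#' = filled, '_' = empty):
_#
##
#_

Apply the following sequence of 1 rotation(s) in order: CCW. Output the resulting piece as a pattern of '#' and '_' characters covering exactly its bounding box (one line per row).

Start:
_#
##
#_
After rotation 1 (CCW):
##_
_##

Answer: ##_
_##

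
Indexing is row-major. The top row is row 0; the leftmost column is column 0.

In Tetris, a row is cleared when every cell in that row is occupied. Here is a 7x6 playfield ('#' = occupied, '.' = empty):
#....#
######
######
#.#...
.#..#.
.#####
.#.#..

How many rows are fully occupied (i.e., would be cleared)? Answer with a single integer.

Answer: 2

Derivation:
Check each row:
  row 0: 4 empty cells -> not full
  row 1: 0 empty cells -> FULL (clear)
  row 2: 0 empty cells -> FULL (clear)
  row 3: 4 empty cells -> not full
  row 4: 4 empty cells -> not full
  row 5: 1 empty cell -> not full
  row 6: 4 empty cells -> not full
Total rows cleared: 2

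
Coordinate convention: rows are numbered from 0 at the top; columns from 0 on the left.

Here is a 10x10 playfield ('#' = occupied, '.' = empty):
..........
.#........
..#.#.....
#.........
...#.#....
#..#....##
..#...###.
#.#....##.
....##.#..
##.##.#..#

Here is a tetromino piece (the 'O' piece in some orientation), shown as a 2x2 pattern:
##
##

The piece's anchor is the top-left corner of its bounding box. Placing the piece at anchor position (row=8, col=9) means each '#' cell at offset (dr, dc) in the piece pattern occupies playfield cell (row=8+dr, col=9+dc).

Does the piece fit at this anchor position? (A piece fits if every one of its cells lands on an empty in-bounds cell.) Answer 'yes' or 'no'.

Answer: no

Derivation:
Check each piece cell at anchor (8, 9):
  offset (0,0) -> (8,9): empty -> OK
  offset (0,1) -> (8,10): out of bounds -> FAIL
  offset (1,0) -> (9,9): occupied ('#') -> FAIL
  offset (1,1) -> (9,10): out of bounds -> FAIL
All cells valid: no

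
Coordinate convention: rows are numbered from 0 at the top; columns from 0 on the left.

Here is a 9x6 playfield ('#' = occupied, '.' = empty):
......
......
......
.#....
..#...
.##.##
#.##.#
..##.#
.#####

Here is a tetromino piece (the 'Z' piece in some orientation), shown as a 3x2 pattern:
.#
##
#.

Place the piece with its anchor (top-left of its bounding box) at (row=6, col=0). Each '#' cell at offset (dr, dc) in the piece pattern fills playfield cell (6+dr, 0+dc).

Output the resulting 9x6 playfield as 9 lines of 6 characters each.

Answer: ......
......
......
.#....
..#...
.##.##
####.#
####.#
######

Derivation:
Fill (6+0,0+1) = (6,1)
Fill (6+1,0+0) = (7,0)
Fill (6+1,0+1) = (7,1)
Fill (6+2,0+0) = (8,0)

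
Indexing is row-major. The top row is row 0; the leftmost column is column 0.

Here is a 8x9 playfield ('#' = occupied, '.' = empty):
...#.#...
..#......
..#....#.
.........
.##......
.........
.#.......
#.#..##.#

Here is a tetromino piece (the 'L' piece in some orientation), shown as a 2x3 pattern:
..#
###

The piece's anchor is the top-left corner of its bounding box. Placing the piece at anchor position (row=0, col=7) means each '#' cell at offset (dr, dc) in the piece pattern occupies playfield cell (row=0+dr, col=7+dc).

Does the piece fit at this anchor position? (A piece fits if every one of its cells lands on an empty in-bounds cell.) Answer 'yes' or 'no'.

Answer: no

Derivation:
Check each piece cell at anchor (0, 7):
  offset (0,2) -> (0,9): out of bounds -> FAIL
  offset (1,0) -> (1,7): empty -> OK
  offset (1,1) -> (1,8): empty -> OK
  offset (1,2) -> (1,9): out of bounds -> FAIL
All cells valid: no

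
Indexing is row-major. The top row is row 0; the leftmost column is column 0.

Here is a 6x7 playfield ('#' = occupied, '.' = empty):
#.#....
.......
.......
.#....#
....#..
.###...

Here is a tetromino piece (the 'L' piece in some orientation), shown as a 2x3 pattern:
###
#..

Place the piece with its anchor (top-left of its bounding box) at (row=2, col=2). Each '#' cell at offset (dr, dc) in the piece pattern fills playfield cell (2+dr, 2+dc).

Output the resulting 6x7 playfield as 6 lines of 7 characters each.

Fill (2+0,2+0) = (2,2)
Fill (2+0,2+1) = (2,3)
Fill (2+0,2+2) = (2,4)
Fill (2+1,2+0) = (3,2)

Answer: #.#....
.......
..###..
.##...#
....#..
.###...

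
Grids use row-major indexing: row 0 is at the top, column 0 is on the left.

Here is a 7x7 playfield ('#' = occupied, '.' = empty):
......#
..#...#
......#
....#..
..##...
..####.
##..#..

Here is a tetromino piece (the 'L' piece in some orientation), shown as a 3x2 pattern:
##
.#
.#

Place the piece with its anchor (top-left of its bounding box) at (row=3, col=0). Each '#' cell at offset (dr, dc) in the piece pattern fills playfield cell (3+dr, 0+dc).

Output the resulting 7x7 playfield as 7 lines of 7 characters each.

Fill (3+0,0+0) = (3,0)
Fill (3+0,0+1) = (3,1)
Fill (3+1,0+1) = (4,1)
Fill (3+2,0+1) = (5,1)

Answer: ......#
..#...#
......#
##..#..
.###...
.#####.
##..#..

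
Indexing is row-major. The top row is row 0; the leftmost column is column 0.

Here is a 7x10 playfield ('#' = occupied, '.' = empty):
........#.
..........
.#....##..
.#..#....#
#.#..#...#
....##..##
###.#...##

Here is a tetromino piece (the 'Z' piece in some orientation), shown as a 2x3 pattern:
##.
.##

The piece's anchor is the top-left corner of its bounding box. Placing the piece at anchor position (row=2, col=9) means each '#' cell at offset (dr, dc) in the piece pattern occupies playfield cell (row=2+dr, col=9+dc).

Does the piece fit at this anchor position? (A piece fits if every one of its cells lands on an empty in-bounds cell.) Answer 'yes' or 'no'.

Answer: no

Derivation:
Check each piece cell at anchor (2, 9):
  offset (0,0) -> (2,9): empty -> OK
  offset (0,1) -> (2,10): out of bounds -> FAIL
  offset (1,1) -> (3,10): out of bounds -> FAIL
  offset (1,2) -> (3,11): out of bounds -> FAIL
All cells valid: no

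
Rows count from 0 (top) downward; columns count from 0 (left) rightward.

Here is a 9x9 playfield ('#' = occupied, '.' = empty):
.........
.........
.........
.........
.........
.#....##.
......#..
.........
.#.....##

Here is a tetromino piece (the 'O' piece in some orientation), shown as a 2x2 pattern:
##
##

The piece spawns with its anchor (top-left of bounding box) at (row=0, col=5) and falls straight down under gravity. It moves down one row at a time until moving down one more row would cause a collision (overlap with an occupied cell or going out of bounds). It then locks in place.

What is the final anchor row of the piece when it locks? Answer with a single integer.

Answer: 3

Derivation:
Spawn at (row=0, col=5). Try each row:
  row 0: fits
  row 1: fits
  row 2: fits
  row 3: fits
  row 4: blocked -> lock at row 3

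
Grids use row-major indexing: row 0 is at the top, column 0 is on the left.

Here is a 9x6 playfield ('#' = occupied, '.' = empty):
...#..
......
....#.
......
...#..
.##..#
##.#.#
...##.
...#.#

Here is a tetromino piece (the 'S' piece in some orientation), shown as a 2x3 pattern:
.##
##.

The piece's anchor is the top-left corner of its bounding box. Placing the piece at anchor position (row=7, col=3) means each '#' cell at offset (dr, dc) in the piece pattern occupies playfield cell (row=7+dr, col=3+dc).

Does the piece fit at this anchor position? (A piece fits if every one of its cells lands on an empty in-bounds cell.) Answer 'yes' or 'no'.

Answer: no

Derivation:
Check each piece cell at anchor (7, 3):
  offset (0,1) -> (7,4): occupied ('#') -> FAIL
  offset (0,2) -> (7,5): empty -> OK
  offset (1,0) -> (8,3): occupied ('#') -> FAIL
  offset (1,1) -> (8,4): empty -> OK
All cells valid: no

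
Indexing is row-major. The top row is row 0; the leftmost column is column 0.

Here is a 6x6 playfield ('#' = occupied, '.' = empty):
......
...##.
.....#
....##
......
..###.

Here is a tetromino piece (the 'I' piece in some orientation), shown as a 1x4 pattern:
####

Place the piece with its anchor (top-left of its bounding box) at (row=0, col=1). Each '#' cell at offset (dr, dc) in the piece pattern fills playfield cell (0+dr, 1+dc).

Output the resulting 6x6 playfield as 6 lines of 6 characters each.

Answer: .####.
...##.
.....#
....##
......
..###.

Derivation:
Fill (0+0,1+0) = (0,1)
Fill (0+0,1+1) = (0,2)
Fill (0+0,1+2) = (0,3)
Fill (0+0,1+3) = (0,4)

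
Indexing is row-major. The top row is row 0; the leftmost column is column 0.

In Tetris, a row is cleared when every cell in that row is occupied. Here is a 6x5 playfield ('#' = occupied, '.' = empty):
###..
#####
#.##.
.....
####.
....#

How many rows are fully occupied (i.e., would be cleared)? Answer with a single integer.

Check each row:
  row 0: 2 empty cells -> not full
  row 1: 0 empty cells -> FULL (clear)
  row 2: 2 empty cells -> not full
  row 3: 5 empty cells -> not full
  row 4: 1 empty cell -> not full
  row 5: 4 empty cells -> not full
Total rows cleared: 1

Answer: 1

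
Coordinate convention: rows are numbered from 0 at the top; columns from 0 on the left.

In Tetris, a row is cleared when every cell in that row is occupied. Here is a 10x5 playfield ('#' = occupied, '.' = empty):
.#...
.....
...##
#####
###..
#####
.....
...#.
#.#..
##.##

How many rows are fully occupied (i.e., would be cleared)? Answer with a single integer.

Answer: 2

Derivation:
Check each row:
  row 0: 4 empty cells -> not full
  row 1: 5 empty cells -> not full
  row 2: 3 empty cells -> not full
  row 3: 0 empty cells -> FULL (clear)
  row 4: 2 empty cells -> not full
  row 5: 0 empty cells -> FULL (clear)
  row 6: 5 empty cells -> not full
  row 7: 4 empty cells -> not full
  row 8: 3 empty cells -> not full
  row 9: 1 empty cell -> not full
Total rows cleared: 2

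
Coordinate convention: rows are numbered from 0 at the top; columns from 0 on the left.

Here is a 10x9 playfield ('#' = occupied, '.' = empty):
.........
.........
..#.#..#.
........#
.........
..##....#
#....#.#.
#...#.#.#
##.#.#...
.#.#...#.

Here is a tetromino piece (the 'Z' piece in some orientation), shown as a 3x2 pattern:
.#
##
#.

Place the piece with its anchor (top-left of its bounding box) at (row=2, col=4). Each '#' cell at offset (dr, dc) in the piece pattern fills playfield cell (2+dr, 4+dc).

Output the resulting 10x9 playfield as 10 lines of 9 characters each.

Answer: .........
.........
..#.##.#.
....##..#
....#....
..##....#
#....#.#.
#...#.#.#
##.#.#...
.#.#...#.

Derivation:
Fill (2+0,4+1) = (2,5)
Fill (2+1,4+0) = (3,4)
Fill (2+1,4+1) = (3,5)
Fill (2+2,4+0) = (4,4)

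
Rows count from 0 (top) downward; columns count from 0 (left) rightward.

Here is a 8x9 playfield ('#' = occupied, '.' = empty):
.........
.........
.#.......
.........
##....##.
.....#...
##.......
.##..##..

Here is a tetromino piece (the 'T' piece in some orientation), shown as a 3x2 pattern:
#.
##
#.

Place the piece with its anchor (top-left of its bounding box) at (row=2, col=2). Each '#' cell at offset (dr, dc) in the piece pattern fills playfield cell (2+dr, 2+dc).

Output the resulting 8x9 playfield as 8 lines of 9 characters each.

Fill (2+0,2+0) = (2,2)
Fill (2+1,2+0) = (3,2)
Fill (2+1,2+1) = (3,3)
Fill (2+2,2+0) = (4,2)

Answer: .........
.........
.##......
..##.....
###...##.
.....#...
##.......
.##..##..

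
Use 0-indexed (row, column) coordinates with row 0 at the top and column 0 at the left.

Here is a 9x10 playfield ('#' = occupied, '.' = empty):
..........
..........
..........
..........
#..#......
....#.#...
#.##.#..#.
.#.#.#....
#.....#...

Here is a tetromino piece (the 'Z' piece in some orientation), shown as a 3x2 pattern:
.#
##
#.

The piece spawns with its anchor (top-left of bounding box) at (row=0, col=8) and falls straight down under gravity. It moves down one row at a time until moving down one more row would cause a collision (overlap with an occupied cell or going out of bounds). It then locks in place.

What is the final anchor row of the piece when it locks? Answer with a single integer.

Answer: 3

Derivation:
Spawn at (row=0, col=8). Try each row:
  row 0: fits
  row 1: fits
  row 2: fits
  row 3: fits
  row 4: blocked -> lock at row 3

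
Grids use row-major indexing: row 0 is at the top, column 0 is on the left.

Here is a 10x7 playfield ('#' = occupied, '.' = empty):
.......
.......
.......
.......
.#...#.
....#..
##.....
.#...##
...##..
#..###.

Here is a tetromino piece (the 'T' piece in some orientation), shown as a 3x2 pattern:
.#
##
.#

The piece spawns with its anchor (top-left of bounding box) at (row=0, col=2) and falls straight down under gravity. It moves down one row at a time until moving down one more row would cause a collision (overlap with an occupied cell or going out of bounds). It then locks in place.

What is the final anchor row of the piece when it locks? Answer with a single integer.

Spawn at (row=0, col=2). Try each row:
  row 0: fits
  row 1: fits
  row 2: fits
  row 3: fits
  row 4: fits
  row 5: fits
  row 6: blocked -> lock at row 5

Answer: 5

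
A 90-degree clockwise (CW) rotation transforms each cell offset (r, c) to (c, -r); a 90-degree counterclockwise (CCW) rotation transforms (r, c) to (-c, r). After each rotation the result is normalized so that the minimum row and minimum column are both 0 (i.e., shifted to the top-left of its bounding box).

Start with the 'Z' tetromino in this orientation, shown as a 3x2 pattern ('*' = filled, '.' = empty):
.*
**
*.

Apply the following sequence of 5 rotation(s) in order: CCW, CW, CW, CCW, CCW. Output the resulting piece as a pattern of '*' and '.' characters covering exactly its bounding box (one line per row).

Start:
.*
**
*.
After rotation 1 (CCW):
**.
.**
After rotation 2 (CW):
.*
**
*.
After rotation 3 (CW):
**.
.**
After rotation 4 (CCW):
.*
**
*.
After rotation 5 (CCW):
**.
.**

Answer: **.
.**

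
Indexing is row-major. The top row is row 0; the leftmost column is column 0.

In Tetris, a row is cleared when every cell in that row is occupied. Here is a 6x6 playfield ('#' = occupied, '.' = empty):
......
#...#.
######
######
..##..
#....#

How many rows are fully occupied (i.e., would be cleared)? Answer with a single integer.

Check each row:
  row 0: 6 empty cells -> not full
  row 1: 4 empty cells -> not full
  row 2: 0 empty cells -> FULL (clear)
  row 3: 0 empty cells -> FULL (clear)
  row 4: 4 empty cells -> not full
  row 5: 4 empty cells -> not full
Total rows cleared: 2

Answer: 2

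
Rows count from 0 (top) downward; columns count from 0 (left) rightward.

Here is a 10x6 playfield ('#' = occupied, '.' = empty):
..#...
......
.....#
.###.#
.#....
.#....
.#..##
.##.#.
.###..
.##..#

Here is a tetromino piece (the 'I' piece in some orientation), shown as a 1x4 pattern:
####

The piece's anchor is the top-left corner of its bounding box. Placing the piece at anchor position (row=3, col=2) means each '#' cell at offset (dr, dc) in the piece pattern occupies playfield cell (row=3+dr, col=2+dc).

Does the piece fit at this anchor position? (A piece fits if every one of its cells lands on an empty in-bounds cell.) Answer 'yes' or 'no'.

Check each piece cell at anchor (3, 2):
  offset (0,0) -> (3,2): occupied ('#') -> FAIL
  offset (0,1) -> (3,3): occupied ('#') -> FAIL
  offset (0,2) -> (3,4): empty -> OK
  offset (0,3) -> (3,5): occupied ('#') -> FAIL
All cells valid: no

Answer: no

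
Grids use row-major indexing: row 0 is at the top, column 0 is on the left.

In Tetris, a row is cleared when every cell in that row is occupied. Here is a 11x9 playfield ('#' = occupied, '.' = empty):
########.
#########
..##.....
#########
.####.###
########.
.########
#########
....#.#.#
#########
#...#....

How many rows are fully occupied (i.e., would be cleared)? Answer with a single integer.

Answer: 4

Derivation:
Check each row:
  row 0: 1 empty cell -> not full
  row 1: 0 empty cells -> FULL (clear)
  row 2: 7 empty cells -> not full
  row 3: 0 empty cells -> FULL (clear)
  row 4: 2 empty cells -> not full
  row 5: 1 empty cell -> not full
  row 6: 1 empty cell -> not full
  row 7: 0 empty cells -> FULL (clear)
  row 8: 6 empty cells -> not full
  row 9: 0 empty cells -> FULL (clear)
  row 10: 7 empty cells -> not full
Total rows cleared: 4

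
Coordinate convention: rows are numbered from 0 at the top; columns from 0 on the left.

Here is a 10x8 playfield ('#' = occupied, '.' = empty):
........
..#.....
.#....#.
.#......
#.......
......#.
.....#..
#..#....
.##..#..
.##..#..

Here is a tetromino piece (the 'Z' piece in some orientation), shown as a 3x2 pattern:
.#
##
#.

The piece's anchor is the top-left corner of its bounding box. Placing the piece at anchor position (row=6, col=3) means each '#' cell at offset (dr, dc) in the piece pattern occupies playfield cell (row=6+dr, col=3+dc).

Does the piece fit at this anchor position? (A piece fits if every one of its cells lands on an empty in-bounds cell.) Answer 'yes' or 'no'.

Answer: no

Derivation:
Check each piece cell at anchor (6, 3):
  offset (0,1) -> (6,4): empty -> OK
  offset (1,0) -> (7,3): occupied ('#') -> FAIL
  offset (1,1) -> (7,4): empty -> OK
  offset (2,0) -> (8,3): empty -> OK
All cells valid: no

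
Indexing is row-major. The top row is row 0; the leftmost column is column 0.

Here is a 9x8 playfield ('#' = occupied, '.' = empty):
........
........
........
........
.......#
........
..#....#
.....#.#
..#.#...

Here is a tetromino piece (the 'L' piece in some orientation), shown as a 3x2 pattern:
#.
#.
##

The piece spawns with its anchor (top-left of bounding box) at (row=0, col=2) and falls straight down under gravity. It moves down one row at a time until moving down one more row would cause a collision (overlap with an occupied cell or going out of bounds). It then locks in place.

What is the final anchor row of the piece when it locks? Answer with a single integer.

Spawn at (row=0, col=2). Try each row:
  row 0: fits
  row 1: fits
  row 2: fits
  row 3: fits
  row 4: blocked -> lock at row 3

Answer: 3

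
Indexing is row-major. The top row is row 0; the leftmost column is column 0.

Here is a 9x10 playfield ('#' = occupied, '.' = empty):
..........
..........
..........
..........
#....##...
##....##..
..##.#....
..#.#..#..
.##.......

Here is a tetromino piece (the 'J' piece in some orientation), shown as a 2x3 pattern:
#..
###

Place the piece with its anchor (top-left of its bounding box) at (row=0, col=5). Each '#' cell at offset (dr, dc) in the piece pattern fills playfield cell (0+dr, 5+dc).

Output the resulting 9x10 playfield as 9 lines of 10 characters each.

Answer: .....#....
.....###..
..........
..........
#....##...
##....##..
..##.#....
..#.#..#..
.##.......

Derivation:
Fill (0+0,5+0) = (0,5)
Fill (0+1,5+0) = (1,5)
Fill (0+1,5+1) = (1,6)
Fill (0+1,5+2) = (1,7)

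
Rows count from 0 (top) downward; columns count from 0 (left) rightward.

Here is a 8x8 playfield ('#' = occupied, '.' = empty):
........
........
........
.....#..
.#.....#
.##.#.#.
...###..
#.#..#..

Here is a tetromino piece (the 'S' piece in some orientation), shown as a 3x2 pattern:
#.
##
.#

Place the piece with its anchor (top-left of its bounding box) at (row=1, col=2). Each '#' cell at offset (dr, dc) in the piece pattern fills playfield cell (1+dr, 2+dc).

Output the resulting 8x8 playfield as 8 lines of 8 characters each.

Answer: ........
..#.....
..##....
...#.#..
.#.....#
.##.#.#.
...###..
#.#..#..

Derivation:
Fill (1+0,2+0) = (1,2)
Fill (1+1,2+0) = (2,2)
Fill (1+1,2+1) = (2,3)
Fill (1+2,2+1) = (3,3)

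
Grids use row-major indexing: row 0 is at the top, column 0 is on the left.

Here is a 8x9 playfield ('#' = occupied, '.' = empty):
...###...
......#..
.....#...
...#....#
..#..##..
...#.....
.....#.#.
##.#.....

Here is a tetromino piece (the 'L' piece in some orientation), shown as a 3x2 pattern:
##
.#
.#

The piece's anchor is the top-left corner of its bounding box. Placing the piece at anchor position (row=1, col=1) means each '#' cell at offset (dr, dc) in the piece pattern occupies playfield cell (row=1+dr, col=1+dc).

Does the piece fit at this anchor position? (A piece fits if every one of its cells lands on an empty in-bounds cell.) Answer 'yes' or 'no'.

Answer: yes

Derivation:
Check each piece cell at anchor (1, 1):
  offset (0,0) -> (1,1): empty -> OK
  offset (0,1) -> (1,2): empty -> OK
  offset (1,1) -> (2,2): empty -> OK
  offset (2,1) -> (3,2): empty -> OK
All cells valid: yes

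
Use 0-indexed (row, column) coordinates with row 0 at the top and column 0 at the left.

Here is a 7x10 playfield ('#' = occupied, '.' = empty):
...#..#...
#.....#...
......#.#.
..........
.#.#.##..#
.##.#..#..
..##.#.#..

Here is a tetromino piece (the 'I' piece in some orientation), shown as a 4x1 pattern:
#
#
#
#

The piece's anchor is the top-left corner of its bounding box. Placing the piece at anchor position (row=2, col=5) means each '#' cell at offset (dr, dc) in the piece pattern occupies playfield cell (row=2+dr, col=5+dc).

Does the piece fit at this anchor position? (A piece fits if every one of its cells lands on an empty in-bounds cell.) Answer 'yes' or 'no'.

Check each piece cell at anchor (2, 5):
  offset (0,0) -> (2,5): empty -> OK
  offset (1,0) -> (3,5): empty -> OK
  offset (2,0) -> (4,5): occupied ('#') -> FAIL
  offset (3,0) -> (5,5): empty -> OK
All cells valid: no

Answer: no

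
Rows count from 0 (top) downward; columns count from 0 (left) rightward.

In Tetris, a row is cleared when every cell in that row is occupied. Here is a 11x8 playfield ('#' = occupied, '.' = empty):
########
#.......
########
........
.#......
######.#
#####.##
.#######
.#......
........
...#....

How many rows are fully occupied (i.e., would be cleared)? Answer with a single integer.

Answer: 2

Derivation:
Check each row:
  row 0: 0 empty cells -> FULL (clear)
  row 1: 7 empty cells -> not full
  row 2: 0 empty cells -> FULL (clear)
  row 3: 8 empty cells -> not full
  row 4: 7 empty cells -> not full
  row 5: 1 empty cell -> not full
  row 6: 1 empty cell -> not full
  row 7: 1 empty cell -> not full
  row 8: 7 empty cells -> not full
  row 9: 8 empty cells -> not full
  row 10: 7 empty cells -> not full
Total rows cleared: 2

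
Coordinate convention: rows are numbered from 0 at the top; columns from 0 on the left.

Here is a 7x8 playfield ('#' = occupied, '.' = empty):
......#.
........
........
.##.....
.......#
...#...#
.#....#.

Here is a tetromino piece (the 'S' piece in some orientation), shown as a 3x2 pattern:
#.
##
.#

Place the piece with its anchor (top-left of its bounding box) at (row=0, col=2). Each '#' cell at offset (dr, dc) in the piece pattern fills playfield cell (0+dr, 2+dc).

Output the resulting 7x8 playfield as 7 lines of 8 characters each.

Fill (0+0,2+0) = (0,2)
Fill (0+1,2+0) = (1,2)
Fill (0+1,2+1) = (1,3)
Fill (0+2,2+1) = (2,3)

Answer: ..#...#.
..##....
...#....
.##.....
.......#
...#...#
.#....#.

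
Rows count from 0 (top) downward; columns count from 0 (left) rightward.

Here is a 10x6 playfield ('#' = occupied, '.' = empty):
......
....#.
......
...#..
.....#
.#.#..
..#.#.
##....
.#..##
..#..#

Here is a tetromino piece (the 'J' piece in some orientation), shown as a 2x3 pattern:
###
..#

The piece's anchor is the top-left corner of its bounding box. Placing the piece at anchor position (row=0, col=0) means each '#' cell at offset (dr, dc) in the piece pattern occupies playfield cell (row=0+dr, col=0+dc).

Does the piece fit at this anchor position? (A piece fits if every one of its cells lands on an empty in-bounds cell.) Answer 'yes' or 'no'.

Check each piece cell at anchor (0, 0):
  offset (0,0) -> (0,0): empty -> OK
  offset (0,1) -> (0,1): empty -> OK
  offset (0,2) -> (0,2): empty -> OK
  offset (1,2) -> (1,2): empty -> OK
All cells valid: yes

Answer: yes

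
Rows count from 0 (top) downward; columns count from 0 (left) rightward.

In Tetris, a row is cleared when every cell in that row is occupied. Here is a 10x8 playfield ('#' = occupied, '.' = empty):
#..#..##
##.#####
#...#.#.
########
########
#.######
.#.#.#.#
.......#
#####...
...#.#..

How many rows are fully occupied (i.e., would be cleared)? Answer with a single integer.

Answer: 2

Derivation:
Check each row:
  row 0: 4 empty cells -> not full
  row 1: 1 empty cell -> not full
  row 2: 5 empty cells -> not full
  row 3: 0 empty cells -> FULL (clear)
  row 4: 0 empty cells -> FULL (clear)
  row 5: 1 empty cell -> not full
  row 6: 4 empty cells -> not full
  row 7: 7 empty cells -> not full
  row 8: 3 empty cells -> not full
  row 9: 6 empty cells -> not full
Total rows cleared: 2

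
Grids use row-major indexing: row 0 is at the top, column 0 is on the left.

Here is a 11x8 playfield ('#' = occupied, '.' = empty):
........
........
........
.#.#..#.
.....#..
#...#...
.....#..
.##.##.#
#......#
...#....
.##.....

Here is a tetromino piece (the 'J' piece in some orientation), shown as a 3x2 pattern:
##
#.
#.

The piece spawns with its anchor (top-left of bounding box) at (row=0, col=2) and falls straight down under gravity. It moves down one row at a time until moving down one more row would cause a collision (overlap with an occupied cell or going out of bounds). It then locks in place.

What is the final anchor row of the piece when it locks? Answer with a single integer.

Answer: 2

Derivation:
Spawn at (row=0, col=2). Try each row:
  row 0: fits
  row 1: fits
  row 2: fits
  row 3: blocked -> lock at row 2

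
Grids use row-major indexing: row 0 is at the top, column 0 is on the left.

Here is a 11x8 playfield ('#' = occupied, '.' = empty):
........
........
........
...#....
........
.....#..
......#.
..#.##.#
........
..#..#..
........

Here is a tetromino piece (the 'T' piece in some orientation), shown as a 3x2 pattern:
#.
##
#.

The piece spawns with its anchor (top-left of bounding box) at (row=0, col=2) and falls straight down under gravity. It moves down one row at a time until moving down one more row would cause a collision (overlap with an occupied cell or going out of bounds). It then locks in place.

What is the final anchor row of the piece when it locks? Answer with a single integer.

Spawn at (row=0, col=2). Try each row:
  row 0: fits
  row 1: fits
  row 2: blocked -> lock at row 1

Answer: 1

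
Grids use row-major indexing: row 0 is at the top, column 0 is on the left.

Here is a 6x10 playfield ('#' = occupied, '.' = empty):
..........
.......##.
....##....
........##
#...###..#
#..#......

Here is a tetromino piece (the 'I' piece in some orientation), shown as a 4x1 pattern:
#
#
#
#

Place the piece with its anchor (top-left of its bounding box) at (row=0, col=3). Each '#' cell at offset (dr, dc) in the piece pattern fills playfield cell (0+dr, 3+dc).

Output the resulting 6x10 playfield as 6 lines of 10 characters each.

Answer: ...#......
...#...##.
...###....
...#....##
#...###..#
#..#......

Derivation:
Fill (0+0,3+0) = (0,3)
Fill (0+1,3+0) = (1,3)
Fill (0+2,3+0) = (2,3)
Fill (0+3,3+0) = (3,3)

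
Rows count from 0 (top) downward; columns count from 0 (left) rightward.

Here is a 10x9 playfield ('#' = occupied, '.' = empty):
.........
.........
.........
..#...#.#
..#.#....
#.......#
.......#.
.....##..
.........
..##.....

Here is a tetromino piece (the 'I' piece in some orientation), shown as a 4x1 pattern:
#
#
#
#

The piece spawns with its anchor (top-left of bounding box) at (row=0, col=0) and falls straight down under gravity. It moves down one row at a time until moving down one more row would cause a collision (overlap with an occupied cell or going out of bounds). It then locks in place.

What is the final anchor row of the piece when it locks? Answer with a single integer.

Spawn at (row=0, col=0). Try each row:
  row 0: fits
  row 1: fits
  row 2: blocked -> lock at row 1

Answer: 1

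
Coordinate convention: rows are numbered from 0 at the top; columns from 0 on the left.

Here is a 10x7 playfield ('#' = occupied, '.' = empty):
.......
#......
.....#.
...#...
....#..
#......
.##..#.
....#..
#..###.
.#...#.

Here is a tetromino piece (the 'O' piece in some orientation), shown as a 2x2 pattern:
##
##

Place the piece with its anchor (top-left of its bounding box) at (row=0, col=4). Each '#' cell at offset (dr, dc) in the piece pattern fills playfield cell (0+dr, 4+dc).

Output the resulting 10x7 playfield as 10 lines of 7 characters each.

Fill (0+0,4+0) = (0,4)
Fill (0+0,4+1) = (0,5)
Fill (0+1,4+0) = (1,4)
Fill (0+1,4+1) = (1,5)

Answer: ....##.
#...##.
.....#.
...#...
....#..
#......
.##..#.
....#..
#..###.
.#...#.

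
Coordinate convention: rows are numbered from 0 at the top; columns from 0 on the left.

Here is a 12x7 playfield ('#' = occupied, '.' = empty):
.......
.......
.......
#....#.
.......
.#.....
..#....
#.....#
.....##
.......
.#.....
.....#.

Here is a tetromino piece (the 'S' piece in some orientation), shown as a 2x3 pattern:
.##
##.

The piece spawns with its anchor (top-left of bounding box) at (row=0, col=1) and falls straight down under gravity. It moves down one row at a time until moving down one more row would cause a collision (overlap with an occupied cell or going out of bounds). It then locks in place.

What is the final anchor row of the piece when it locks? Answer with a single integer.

Answer: 3

Derivation:
Spawn at (row=0, col=1). Try each row:
  row 0: fits
  row 1: fits
  row 2: fits
  row 3: fits
  row 4: blocked -> lock at row 3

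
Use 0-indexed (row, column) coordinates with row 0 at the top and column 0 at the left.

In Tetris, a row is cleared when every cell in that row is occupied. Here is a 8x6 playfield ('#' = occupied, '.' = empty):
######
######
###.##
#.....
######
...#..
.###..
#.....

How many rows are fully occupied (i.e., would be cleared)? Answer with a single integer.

Answer: 3

Derivation:
Check each row:
  row 0: 0 empty cells -> FULL (clear)
  row 1: 0 empty cells -> FULL (clear)
  row 2: 1 empty cell -> not full
  row 3: 5 empty cells -> not full
  row 4: 0 empty cells -> FULL (clear)
  row 5: 5 empty cells -> not full
  row 6: 3 empty cells -> not full
  row 7: 5 empty cells -> not full
Total rows cleared: 3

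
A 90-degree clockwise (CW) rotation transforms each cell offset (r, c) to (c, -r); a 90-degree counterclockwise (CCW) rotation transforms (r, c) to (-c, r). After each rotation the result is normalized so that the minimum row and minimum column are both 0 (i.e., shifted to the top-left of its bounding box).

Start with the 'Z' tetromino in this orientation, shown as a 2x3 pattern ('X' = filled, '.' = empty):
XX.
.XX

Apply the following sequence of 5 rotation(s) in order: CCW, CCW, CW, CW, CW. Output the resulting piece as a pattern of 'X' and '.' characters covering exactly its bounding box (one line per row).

Answer: .X
XX
X.

Derivation:
Start:
XX.
.XX
After rotation 1 (CCW):
.X
XX
X.
After rotation 2 (CCW):
XX.
.XX
After rotation 3 (CW):
.X
XX
X.
After rotation 4 (CW):
XX.
.XX
After rotation 5 (CW):
.X
XX
X.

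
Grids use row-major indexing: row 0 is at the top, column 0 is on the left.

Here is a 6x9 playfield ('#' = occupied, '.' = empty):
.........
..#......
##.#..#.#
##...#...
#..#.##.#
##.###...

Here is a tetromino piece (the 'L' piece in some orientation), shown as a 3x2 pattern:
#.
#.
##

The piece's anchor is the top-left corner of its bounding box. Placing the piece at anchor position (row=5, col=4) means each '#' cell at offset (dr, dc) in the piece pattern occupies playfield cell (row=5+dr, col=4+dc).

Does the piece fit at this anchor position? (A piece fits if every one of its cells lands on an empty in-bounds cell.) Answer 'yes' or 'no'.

Check each piece cell at anchor (5, 4):
  offset (0,0) -> (5,4): occupied ('#') -> FAIL
  offset (1,0) -> (6,4): out of bounds -> FAIL
  offset (2,0) -> (7,4): out of bounds -> FAIL
  offset (2,1) -> (7,5): out of bounds -> FAIL
All cells valid: no

Answer: no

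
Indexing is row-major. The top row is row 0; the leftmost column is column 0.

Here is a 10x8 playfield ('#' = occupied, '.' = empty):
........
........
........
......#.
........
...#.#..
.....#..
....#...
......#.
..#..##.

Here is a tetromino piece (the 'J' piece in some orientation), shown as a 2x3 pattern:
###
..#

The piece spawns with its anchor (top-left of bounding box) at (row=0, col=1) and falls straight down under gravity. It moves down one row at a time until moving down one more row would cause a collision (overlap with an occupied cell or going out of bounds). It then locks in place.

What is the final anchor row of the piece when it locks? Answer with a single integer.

Answer: 3

Derivation:
Spawn at (row=0, col=1). Try each row:
  row 0: fits
  row 1: fits
  row 2: fits
  row 3: fits
  row 4: blocked -> lock at row 3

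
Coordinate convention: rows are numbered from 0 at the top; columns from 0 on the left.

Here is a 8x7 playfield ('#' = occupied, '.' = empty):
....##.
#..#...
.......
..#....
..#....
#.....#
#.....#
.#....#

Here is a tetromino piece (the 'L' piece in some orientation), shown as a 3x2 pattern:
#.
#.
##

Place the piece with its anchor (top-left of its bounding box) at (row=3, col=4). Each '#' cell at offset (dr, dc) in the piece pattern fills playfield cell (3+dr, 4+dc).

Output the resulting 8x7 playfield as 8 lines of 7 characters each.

Answer: ....##.
#..#...
.......
..#.#..
..#.#..
#...###
#.....#
.#....#

Derivation:
Fill (3+0,4+0) = (3,4)
Fill (3+1,4+0) = (4,4)
Fill (3+2,4+0) = (5,4)
Fill (3+2,4+1) = (5,5)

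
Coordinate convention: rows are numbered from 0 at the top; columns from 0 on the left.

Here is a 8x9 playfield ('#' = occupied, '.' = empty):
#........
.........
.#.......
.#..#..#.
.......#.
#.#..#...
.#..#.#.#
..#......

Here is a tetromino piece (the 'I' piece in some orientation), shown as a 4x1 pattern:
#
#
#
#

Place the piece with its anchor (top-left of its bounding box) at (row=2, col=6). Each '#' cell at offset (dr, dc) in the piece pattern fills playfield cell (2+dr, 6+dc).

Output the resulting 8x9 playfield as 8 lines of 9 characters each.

Answer: #........
.........
.#....#..
.#..#.##.
......##.
#.#..##..
.#..#.#.#
..#......

Derivation:
Fill (2+0,6+0) = (2,6)
Fill (2+1,6+0) = (3,6)
Fill (2+2,6+0) = (4,6)
Fill (2+3,6+0) = (5,6)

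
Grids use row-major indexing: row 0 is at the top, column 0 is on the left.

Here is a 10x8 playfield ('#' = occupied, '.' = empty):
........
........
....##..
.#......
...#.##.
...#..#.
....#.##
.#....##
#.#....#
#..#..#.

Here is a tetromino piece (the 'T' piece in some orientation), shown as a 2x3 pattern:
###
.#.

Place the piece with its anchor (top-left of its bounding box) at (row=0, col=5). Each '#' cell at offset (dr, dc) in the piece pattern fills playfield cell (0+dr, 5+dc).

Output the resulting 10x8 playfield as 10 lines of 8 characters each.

Answer: .....###
......#.
....##..
.#......
...#.##.
...#..#.
....#.##
.#....##
#.#....#
#..#..#.

Derivation:
Fill (0+0,5+0) = (0,5)
Fill (0+0,5+1) = (0,6)
Fill (0+0,5+2) = (0,7)
Fill (0+1,5+1) = (1,6)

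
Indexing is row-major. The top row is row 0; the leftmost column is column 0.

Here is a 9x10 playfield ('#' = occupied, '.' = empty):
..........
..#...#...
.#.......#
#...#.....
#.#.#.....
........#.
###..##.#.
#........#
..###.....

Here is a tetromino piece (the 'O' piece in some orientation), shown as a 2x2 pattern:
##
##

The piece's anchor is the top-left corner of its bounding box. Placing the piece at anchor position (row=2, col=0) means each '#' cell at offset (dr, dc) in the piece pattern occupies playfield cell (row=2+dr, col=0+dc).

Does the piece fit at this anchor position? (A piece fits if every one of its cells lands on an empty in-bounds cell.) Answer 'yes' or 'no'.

Answer: no

Derivation:
Check each piece cell at anchor (2, 0):
  offset (0,0) -> (2,0): empty -> OK
  offset (0,1) -> (2,1): occupied ('#') -> FAIL
  offset (1,0) -> (3,0): occupied ('#') -> FAIL
  offset (1,1) -> (3,1): empty -> OK
All cells valid: no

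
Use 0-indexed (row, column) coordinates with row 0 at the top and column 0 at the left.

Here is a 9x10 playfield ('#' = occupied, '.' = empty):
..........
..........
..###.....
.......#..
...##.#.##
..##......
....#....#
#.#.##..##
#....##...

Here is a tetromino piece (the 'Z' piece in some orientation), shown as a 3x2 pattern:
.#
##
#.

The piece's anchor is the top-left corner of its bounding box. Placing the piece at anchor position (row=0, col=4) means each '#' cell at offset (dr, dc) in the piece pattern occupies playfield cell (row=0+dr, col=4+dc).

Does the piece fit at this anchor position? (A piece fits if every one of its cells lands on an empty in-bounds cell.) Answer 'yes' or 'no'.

Check each piece cell at anchor (0, 4):
  offset (0,1) -> (0,5): empty -> OK
  offset (1,0) -> (1,4): empty -> OK
  offset (1,1) -> (1,5): empty -> OK
  offset (2,0) -> (2,4): occupied ('#') -> FAIL
All cells valid: no

Answer: no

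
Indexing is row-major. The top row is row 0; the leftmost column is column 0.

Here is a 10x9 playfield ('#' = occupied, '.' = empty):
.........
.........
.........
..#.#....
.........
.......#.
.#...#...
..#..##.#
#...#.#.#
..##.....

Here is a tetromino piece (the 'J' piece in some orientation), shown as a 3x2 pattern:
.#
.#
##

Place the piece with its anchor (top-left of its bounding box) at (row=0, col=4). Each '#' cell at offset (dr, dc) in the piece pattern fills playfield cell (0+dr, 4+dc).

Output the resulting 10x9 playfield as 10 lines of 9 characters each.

Answer: .....#...
.....#...
....##...
..#.#....
.........
.......#.
.#...#...
..#..##.#
#...#.#.#
..##.....

Derivation:
Fill (0+0,4+1) = (0,5)
Fill (0+1,4+1) = (1,5)
Fill (0+2,4+0) = (2,4)
Fill (0+2,4+1) = (2,5)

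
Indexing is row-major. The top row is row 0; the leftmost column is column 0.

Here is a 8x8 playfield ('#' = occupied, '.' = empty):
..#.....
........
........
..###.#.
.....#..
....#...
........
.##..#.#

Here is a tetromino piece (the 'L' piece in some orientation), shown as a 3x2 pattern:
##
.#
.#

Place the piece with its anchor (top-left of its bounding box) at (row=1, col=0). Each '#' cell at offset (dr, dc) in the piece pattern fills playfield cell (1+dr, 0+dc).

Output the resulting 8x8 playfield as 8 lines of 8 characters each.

Answer: ..#.....
##......
.#......
.####.#.
.....#..
....#...
........
.##..#.#

Derivation:
Fill (1+0,0+0) = (1,0)
Fill (1+0,0+1) = (1,1)
Fill (1+1,0+1) = (2,1)
Fill (1+2,0+1) = (3,1)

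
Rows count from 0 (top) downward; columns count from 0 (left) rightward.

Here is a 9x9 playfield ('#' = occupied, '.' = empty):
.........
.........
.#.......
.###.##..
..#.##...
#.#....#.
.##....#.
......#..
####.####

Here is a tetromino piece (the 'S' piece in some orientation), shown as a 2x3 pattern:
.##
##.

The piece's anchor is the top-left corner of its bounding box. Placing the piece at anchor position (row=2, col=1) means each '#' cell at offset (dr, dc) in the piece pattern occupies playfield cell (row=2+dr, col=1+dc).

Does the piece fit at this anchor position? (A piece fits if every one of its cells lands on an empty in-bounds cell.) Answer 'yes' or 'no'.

Answer: no

Derivation:
Check each piece cell at anchor (2, 1):
  offset (0,1) -> (2,2): empty -> OK
  offset (0,2) -> (2,3): empty -> OK
  offset (1,0) -> (3,1): occupied ('#') -> FAIL
  offset (1,1) -> (3,2): occupied ('#') -> FAIL
All cells valid: no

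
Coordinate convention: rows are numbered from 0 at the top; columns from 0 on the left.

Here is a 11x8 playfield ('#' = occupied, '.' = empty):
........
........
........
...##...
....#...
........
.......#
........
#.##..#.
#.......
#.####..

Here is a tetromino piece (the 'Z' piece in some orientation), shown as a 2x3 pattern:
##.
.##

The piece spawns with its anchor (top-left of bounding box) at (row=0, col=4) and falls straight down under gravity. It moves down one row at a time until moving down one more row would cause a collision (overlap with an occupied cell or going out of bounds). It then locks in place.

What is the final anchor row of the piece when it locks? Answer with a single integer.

Spawn at (row=0, col=4). Try each row:
  row 0: fits
  row 1: fits
  row 2: fits
  row 3: blocked -> lock at row 2

Answer: 2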